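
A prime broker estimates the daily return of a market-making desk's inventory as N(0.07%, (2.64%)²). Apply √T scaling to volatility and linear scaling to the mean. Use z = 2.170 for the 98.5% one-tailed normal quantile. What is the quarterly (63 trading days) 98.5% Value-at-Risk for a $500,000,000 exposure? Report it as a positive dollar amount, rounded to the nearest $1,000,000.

$205,000,000

σ_{63d} = 2.64% × √63 = 20.954%; μ_{63d} = 63 × 0.07% = 4.410%.
VaR = −(4.410%) + 2.170 × 20.954% = 41.060%.
On $500,000,000: 0.41060 × $500,000,000 = $205,300,000.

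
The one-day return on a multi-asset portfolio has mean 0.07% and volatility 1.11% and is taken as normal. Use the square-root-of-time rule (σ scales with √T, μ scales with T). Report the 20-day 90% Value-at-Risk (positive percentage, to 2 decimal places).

At 90%, z = 1.282.
σ_{20d} = 1.11% × √20 = 4.964%; μ_{20d} = 20 × 0.07% = 1.400%.
VaR = −(1.400%) + 1.282 × 4.964% = 4.964%.

4.96%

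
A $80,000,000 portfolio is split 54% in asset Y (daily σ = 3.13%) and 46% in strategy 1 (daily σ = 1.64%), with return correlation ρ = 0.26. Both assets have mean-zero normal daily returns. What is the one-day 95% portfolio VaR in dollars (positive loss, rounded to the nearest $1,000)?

σ_p² = 0.54²·3.13² + 0.46²·1.64² + 2·0.26·0.54·0.46·3.13·1.64 = 4.0889 (%²).
σ_p = √4.0889 = 2.022%.
At 95%, z = 1.645.
VaR = 1.645 × 2.022% = 3.326%; on $80,000,000 that is $2,660,800.

$2,661,000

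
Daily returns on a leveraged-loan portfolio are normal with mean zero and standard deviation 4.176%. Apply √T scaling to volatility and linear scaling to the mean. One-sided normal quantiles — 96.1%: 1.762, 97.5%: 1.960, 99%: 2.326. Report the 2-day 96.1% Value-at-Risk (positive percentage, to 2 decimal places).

σ_{2d} = 4.176% × √2 = 5.906%.
VaR = 1.762 × 5.906% = 10.406%.

10.41%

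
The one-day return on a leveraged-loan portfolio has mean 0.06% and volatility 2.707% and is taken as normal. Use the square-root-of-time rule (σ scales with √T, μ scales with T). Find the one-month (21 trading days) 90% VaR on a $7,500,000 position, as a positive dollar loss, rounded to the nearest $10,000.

$1,100,000

At 90%, z = 1.282.
σ_{21d} = 2.707% × √21 = 12.405%; μ_{21d} = 21 × 0.06% = 1.260%.
VaR = −(1.260%) + 1.282 × 12.405% = 14.643%.
On $7,500,000: 0.14643 × $7,500,000 = $1,098,225.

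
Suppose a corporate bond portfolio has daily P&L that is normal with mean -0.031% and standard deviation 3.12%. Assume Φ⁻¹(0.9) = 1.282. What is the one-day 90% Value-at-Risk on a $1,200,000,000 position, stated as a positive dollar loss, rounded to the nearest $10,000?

VaR = −μ + z·σ = −(-0.031%) + 1.282 × 3.12% = 4.031%.
On $1,200,000,000: 0.04031 × $1,200,000,000 = $48,372,000.

$48,370,000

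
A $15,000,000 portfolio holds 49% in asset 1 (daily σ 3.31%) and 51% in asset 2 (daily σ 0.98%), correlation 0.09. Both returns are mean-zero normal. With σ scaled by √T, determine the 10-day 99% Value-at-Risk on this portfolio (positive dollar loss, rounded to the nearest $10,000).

$1,920,000

σ_p = √(0.49²·3.31² + 0.51²·0.98² + 2·0.09·0.49·0.51·3.31·0.98) = 1.740%.
σ_{10d} = 1.740% × √10 = 5.502%.
z(99%) = 2.326.
VaR = 2.326 × 5.502% = 12.798%; on $15,000,000 that is $1,919,700.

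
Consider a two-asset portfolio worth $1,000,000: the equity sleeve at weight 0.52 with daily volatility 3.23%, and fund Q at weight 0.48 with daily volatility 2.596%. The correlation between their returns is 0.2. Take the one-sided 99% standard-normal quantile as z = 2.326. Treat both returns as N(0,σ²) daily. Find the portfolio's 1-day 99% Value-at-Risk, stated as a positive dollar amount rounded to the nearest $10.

σ_p² = 0.52²·3.23² + 0.48²·2.596² + 2·0.2·0.52·0.48·3.23·2.596 = 5.2109 (%²).
σ_p = √5.2109 = 2.283%.
VaR = 2.326 × 2.283% = 5.310%; on $1,000,000 that is $53,100.

$53,100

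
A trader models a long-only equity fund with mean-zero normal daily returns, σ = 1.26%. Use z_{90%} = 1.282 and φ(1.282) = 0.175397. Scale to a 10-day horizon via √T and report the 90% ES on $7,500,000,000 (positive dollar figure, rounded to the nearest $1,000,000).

σ_{10d} = 1.26% × √10 = 3.984%.
ES multiplier = φ(z)/(1−α) = 0.175397/0.1 = 1.754.
ES = 3.984% × 1.754 = 6.988%; on $7,500,000,000: $524,100,000.

$524,000,000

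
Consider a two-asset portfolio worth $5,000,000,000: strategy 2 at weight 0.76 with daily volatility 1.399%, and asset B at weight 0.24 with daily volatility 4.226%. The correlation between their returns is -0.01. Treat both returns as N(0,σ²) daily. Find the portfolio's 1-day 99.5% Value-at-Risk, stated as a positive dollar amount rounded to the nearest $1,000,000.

$188,000,000

σ_p² = 0.76²·1.399² + 0.24²·4.226² + 2·-0.01·0.76·0.24·1.399·4.226 = 2.1376 (%²).
σ_p = √2.1376 = 1.462%.
At 99.5%, z = 2.576.
VaR = 2.576 × 1.462% = 3.766%; on $5,000,000,000 that is $188,300,000.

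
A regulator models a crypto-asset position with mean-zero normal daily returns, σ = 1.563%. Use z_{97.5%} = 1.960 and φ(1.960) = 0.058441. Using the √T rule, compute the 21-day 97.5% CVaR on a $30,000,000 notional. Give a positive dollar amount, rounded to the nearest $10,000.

σ_{21d} = 1.563% × √21 = 7.163%.
ES multiplier = φ(z)/(1−α) = 0.058441/0.025 = 2.338.
ES = 7.163% × 2.338 = 16.747%; on $30,000,000: $5,024,100.

$5,020,000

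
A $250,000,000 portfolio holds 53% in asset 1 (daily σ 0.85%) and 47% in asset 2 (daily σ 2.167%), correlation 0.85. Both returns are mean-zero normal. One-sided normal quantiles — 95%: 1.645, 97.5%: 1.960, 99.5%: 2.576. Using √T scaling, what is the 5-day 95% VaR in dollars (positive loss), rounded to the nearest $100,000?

$13,100,000

σ_p = √(0.53²·0.85² + 0.47²·2.167² + 2·0.85·0.53·0.47·0.85·2.167) = 1.421%.
σ_{5d} = 1.421% × √5 = 3.177%.
VaR = 1.645 × 3.177% = 5.226%; on $250,000,000 that is $13,065,000.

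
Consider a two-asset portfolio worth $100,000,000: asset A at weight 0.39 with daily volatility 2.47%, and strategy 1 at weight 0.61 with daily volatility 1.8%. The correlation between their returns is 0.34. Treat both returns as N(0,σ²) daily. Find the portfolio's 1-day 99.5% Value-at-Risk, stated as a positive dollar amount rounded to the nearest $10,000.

σ_p² = 0.39²·2.47² + 0.61²·1.8² + 2·0.34·0.39·0.61·2.47·1.8 = 2.8528 (%²).
σ_p = √2.8528 = 1.689%.
At 99.5%, z = 2.576.
VaR = 2.576 × 1.689% = 4.351%; on $100,000,000 that is $4,351,000.

$4,350,000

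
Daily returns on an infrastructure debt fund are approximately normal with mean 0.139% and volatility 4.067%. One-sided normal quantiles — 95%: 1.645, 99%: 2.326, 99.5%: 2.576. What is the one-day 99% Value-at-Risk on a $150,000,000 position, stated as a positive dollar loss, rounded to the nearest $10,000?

$13,980,000

VaR = −μ + z·σ = −(0.139%) + 2.326 × 4.067% = 9.321%.
On $150,000,000: 0.09321 × $150,000,000 = $13,981,500.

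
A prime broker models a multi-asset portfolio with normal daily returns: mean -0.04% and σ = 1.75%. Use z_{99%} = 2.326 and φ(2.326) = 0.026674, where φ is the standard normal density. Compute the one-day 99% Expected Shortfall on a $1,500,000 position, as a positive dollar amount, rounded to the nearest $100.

Tail multiplier: φ(z)/(1−α) = 0.026674 / 0.01 = 2.667.
ES = −(-0.04%) + 1.75% × 2.667 = 4.707%.
On $1,500,000: 0.04707 × $1,500,000 = $70,605.

$70,600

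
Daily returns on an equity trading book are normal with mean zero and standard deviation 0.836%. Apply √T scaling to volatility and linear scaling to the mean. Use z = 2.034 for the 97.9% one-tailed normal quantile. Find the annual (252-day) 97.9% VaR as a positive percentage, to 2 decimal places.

26.99%

σ_{252d} = 0.836% × √252 = 13.271%.
VaR = 2.034 × 13.271% = 26.993%.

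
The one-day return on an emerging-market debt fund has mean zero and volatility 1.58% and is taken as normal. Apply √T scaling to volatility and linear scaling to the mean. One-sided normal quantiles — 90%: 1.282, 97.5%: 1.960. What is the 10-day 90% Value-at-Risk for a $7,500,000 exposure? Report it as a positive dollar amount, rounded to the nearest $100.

$480,400

σ_{10d} = 1.58% × √10 = 4.996%.
VaR = 1.282 × 4.996% = 6.405%.
On $7,500,000: 0.06405 × $7,500,000 = $480,375.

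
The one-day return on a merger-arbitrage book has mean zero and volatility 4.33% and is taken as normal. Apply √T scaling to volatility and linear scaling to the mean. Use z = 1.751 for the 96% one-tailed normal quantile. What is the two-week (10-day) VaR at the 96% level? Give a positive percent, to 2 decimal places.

23.98%

σ_{10d} = 4.33% × √10 = 13.693%.
VaR = 1.751 × 13.693% = 23.976%.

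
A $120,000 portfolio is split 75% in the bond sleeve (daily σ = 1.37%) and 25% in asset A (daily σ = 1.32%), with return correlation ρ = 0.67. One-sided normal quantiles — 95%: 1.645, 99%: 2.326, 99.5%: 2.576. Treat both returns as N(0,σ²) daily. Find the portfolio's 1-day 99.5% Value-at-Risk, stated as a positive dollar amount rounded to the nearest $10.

$3,930

σ_p² = 0.75²·1.37² + 0.25²·1.32² + 2·0.67·0.75·0.25·1.37·1.32 = 1.6190 (%²).
σ_p = √1.6190 = 1.272%.
VaR = 2.576 × 1.272% = 3.277%; on $120,000 that is $3,932.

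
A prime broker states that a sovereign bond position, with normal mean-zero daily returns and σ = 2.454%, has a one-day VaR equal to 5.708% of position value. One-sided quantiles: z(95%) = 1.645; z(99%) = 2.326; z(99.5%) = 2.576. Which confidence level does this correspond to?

Implied z = VaR/σ = 5.708 / 2.454 = 2.326.
This matches z(99%) = 2.326.

99%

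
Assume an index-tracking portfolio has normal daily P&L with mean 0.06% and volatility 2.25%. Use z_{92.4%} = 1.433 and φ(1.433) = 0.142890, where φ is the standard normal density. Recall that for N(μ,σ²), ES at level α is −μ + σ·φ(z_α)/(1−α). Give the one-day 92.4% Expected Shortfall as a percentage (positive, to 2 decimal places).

Tail multiplier: φ(z)/(1−α) = 0.142890 / 0.076 = 1.880.
ES = −(0.06%) + 2.25% × 1.880 = 4.170%.

4.17%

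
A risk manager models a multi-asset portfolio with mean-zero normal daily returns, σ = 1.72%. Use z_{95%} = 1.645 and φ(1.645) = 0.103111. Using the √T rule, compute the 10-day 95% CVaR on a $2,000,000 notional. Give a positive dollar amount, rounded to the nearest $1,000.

$224,000

σ_{10d} = 1.72% × √10 = 5.439%.
ES multiplier = φ(z)/(1−α) = 0.103111/0.05 = 2.062.
ES = 5.439% × 2.062 = 11.215%; on $2,000,000: $224,300.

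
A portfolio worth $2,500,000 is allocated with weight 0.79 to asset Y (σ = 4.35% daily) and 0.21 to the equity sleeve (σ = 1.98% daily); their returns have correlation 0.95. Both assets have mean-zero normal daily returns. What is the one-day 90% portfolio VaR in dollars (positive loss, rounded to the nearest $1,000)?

σ_p² = 0.79²·4.35² + 0.21²·1.98² + 2·0.95·0.79·0.21·4.35·1.98 = 14.6973 (%²).
σ_p = √14.6973 = 3.834%.
At 90%, z = 1.282.
VaR = 1.282 × 3.834% = 4.915%; on $2,500,000 that is $122,875.

$123,000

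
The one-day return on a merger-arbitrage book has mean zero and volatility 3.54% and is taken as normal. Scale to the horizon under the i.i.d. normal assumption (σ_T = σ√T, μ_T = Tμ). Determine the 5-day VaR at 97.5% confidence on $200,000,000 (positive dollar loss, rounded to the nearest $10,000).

$31,030,000

At 97.5%, z = 1.960.
σ_{5d} = 3.54% × √5 = 7.916%.
VaR = 1.960 × 7.916% = 15.515%.
On $200,000,000: 0.15515 × $200,000,000 = $31,030,000.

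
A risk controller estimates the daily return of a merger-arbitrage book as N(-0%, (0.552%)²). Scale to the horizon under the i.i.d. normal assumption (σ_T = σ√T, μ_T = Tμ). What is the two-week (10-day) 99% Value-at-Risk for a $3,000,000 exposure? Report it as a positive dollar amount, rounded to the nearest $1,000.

$122,000

At 99%, z = 2.326.
σ_{10d} = 0.552% × √10 = 1.746%.
VaR = 2.326 × 1.746% = 4.061%.
On $3,000,000: 0.04061 × $3,000,000 = $121,830.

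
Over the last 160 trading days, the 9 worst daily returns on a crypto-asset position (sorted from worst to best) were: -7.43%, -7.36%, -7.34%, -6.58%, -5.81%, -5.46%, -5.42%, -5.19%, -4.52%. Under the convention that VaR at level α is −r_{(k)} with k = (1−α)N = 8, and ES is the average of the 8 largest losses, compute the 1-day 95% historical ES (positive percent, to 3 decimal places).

6.324%

The 8 worst returns sum to -50.59%.
ES = −(-50.59%) / 8 = 6.32375% ≈ 6.324%.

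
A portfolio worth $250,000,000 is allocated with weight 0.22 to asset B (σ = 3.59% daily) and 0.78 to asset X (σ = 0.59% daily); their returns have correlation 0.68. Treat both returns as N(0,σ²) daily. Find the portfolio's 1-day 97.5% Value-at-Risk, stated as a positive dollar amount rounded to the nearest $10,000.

σ_p² = 0.22²·3.59² + 0.78²·0.59² + 2·0.68·0.22·0.78·3.59·0.59 = 1.3299 (%²).
σ_p = √1.3299 = 1.153%.
At 97.5%, z = 1.960.
VaR = 1.960 × 1.153% = 2.260%; on $250,000,000 that is $5,650,000.

$5,650,000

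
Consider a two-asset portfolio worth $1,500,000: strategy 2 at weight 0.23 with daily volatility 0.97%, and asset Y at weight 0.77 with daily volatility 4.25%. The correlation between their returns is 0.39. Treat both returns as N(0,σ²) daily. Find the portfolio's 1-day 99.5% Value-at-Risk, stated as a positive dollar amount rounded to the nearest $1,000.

$130,000

σ_p² = 0.23²·0.97² + 0.77²·4.25² + 2·0.39·0.23·0.77·0.97·4.25 = 11.3285 (%²).
σ_p = √11.3285 = 3.366%.
At 99.5%, z = 2.576.
VaR = 2.576 × 3.366% = 8.671%; on $1,500,000 that is $130,065.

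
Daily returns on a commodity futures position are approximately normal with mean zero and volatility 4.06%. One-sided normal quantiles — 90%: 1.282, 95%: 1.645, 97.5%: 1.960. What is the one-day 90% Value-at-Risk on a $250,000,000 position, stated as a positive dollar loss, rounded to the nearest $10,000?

$13,010,000

VaR = z·σ = 1.282 × 4.06% = 5.205%.
On $250,000,000: 0.05205 × $250,000,000 = $13,012,500.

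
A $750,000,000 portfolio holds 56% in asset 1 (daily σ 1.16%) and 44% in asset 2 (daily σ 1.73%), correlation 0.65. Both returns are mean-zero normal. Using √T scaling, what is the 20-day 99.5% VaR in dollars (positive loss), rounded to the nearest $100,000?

σ_p = √(0.56²·1.16² + 0.44²·1.73² + 2·0.65·0.56·0.44·1.16·1.73) = 1.282%.
σ_{20d} = 1.282% × √20 = 5.733%.
z(99.5%) = 2.576.
VaR = 2.576 × 5.733% = 14.768%; on $750,000,000 that is $110,760,000.

$110,800,000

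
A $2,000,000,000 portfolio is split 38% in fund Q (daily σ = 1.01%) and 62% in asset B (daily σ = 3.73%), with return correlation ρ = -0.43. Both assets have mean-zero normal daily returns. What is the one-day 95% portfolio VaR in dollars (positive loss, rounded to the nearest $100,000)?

$71,600,000

σ_p² = 0.38²·1.01² + 0.62²·3.73² + 2·-0.43·0.38·0.62·1.01·3.73 = 4.7321 (%²).
σ_p = √4.7321 = 2.175%.
At 95%, z = 1.645.
VaR = 1.645 × 2.175% = 3.578%; on $2,000,000,000 that is $71,560,000.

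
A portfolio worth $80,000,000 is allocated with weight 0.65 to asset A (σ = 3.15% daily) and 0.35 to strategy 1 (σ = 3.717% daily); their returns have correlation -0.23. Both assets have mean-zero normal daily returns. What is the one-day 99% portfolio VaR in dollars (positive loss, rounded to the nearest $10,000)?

$4,020,000

σ_p² = 0.65²·3.15² + 0.35²·3.717² + 2·-0.23·0.65·0.35·3.15·3.717 = 4.6594 (%²).
σ_p = √4.6594 = 2.159%.
At 99%, z = 2.326.
VaR = 2.326 × 2.159% = 5.022%; on $80,000,000 that is $4,017,600.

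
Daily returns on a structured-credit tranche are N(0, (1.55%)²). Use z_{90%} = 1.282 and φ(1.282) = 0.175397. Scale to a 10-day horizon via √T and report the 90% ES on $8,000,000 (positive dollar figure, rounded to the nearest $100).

$687,800

σ_{10d} = 1.55% × √10 = 4.902%.
ES multiplier = φ(z)/(1−α) = 0.175397/0.1 = 1.754.
ES = 4.902% × 1.754 = 8.598%; on $8,000,000: $687,840.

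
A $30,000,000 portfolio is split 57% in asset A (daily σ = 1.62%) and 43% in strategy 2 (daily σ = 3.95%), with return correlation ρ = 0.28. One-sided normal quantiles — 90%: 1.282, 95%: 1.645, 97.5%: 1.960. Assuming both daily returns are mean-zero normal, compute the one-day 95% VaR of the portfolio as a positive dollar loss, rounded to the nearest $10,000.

$1,060,000

σ_p² = 0.57²·1.62² + 0.43²·3.95² + 2·0.28·0.57·0.43·1.62·3.95 = 4.6159 (%²).
σ_p = √4.6159 = 2.148%.
VaR = 1.645 × 2.148% = 3.533%; on $30,000,000 that is $1,059,900.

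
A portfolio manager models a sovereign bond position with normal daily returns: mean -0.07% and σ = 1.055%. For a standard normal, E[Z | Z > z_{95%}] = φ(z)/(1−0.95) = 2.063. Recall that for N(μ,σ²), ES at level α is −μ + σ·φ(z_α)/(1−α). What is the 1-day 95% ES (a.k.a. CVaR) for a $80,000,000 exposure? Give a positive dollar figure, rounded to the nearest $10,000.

ES = −(-0.07%) + 1.055% × 2.063 = 2.246%.
On $80,000,000: 0.02246 × $80,000,000 = $1,796,800.

$1,800,000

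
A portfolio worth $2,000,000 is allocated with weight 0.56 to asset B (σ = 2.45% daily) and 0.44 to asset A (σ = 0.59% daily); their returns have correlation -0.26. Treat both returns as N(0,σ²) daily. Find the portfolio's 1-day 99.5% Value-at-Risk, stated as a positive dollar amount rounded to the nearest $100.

σ_p² = 0.56²·2.45² + 0.44²·0.59² + 2·-0.26·0.56·0.44·2.45·0.59 = 1.7646 (%²).
σ_p = √1.7646 = 1.328%.
At 99.5%, z = 2.576.
VaR = 2.576 × 1.328% = 3.421%; on $2,000,000 that is $68,420.

$68,400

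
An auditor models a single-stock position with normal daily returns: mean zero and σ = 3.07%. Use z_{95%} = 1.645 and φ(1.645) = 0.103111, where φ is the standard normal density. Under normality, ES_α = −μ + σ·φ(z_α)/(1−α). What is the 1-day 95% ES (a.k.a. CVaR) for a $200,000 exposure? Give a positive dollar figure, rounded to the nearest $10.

Tail multiplier: φ(z)/(1−α) = 0.103111 / 0.05 = 2.062.
ES = 3.07% × 2.062 = 6.330%.
On $200,000: 0.06330 × $200,000 = $12,660.

$12,660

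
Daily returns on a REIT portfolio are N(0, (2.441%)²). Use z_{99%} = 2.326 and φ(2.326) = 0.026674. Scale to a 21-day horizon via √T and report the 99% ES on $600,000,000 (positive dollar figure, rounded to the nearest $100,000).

$179,000,000

σ_{21d} = 2.441% × √21 = 11.186%.
ES multiplier = φ(z)/(1−α) = 0.026674/0.01 = 2.667.
ES = 11.186% × 2.667 = 29.833%; on $600,000,000: $178,998,000.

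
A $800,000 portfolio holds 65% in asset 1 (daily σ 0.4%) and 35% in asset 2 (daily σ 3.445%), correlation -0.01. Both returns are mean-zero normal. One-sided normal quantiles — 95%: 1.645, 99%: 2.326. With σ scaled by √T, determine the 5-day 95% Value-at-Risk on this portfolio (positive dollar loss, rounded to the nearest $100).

$36,200

σ_p = √(0.65²·0.4² + 0.35²·3.445² + 2·-0.01·0.65·0.35·0.4·3.445) = 1.231%.
σ_{5d} = 1.231% × √5 = 2.753%.
VaR = 1.645 × 2.753% = 4.529%; on $800,000 that is $36,232.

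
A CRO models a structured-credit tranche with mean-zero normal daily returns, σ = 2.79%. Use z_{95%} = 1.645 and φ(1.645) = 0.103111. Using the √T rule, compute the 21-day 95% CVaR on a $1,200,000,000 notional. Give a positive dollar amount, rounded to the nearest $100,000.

σ_{21d} = 2.79% × √21 = 12.785%.
ES multiplier = φ(z)/(1−α) = 0.103111/0.05 = 2.062.
ES = 12.785% × 2.062 = 26.363%; on $1,200,000,000: $316,356,000.

$316,400,000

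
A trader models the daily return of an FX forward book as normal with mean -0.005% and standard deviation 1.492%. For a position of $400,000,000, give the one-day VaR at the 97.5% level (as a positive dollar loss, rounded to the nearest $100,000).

$11,700,000

At 97.5% one-sided, z = 1.960.
VaR = −μ + z·σ = −(-0.005%) + 1.960 × 1.492% = 2.929%.
On $400,000,000: 0.02929 × $400,000,000 = $11,716,000.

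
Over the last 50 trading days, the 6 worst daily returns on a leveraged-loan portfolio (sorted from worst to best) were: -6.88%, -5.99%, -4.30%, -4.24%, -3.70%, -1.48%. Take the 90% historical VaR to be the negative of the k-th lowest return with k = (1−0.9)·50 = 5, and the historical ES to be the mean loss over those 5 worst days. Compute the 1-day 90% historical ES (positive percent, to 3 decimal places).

5.022%

The 5 worst returns sum to -25.11%.
ES = −(-25.11%) / 5 = 5.022%.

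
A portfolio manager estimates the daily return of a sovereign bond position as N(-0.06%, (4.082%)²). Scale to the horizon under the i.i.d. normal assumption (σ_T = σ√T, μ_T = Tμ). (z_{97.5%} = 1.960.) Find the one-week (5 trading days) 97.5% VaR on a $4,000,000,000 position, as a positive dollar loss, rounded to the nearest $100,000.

$727,600,000

σ_{5d} = 4.082% × √5 = 9.128%; μ_{5d} = 5 × -0.06% = -0.300%.
VaR = −(-0.300%) + 1.960 × 9.128% = 18.191%.
On $4,000,000,000: 0.18191 × $4,000,000,000 = $727,640,000.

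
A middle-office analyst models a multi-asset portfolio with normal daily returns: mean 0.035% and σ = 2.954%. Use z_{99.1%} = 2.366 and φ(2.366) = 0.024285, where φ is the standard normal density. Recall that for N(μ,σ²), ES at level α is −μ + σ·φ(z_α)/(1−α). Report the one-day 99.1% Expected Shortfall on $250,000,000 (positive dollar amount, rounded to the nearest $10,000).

Tail multiplier: φ(z)/(1−α) = 0.024285 / 0.009 = 2.698.
ES = −(0.035%) + 2.954% × 2.698 = 7.935%.
On $250,000,000: 0.07935 × $250,000,000 = $19,837,500.

$19,840,000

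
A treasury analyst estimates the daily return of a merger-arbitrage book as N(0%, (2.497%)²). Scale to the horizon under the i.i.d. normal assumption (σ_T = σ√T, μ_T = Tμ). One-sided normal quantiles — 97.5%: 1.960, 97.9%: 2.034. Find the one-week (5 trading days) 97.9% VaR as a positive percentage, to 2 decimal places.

σ_{5d} = 2.497% × √5 = 5.583%.
VaR = 2.034 × 5.583% = 11.356%.

11.36%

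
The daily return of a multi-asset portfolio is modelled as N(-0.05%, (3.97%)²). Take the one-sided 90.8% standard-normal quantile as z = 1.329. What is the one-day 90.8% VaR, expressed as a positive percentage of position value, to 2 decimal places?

5.33%

VaR = −μ + z·σ = −(-0.05%) + 1.329 × 3.97% = 5.326%.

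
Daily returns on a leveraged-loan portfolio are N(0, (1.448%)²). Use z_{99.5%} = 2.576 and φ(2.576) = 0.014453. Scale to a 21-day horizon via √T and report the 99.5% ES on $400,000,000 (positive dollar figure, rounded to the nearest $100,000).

$76,700,000

σ_{21d} = 1.448% × √21 = 6.636%.
ES multiplier = φ(z)/(1−α) = 0.014453/0.005 = 2.891.
ES = 6.636% × 2.891 = 19.185%; on $400,000,000: $76,740,000.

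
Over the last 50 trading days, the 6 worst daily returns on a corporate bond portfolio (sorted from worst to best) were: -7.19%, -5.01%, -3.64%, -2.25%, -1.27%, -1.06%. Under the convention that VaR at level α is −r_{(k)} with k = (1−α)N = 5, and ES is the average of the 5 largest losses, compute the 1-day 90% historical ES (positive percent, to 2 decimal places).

The 5 worst returns sum to -19.36%.
ES = −(-19.36%) / 5 = 3.872% ≈ 3.87%.

3.87%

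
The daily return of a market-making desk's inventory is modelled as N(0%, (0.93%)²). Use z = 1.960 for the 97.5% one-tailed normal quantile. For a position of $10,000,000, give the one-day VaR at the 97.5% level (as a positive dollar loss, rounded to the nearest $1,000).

$182,000

VaR = z·σ = 1.960 × 0.93% = 1.823%.
On $10,000,000: 0.01823 × $10,000,000 = $182,300.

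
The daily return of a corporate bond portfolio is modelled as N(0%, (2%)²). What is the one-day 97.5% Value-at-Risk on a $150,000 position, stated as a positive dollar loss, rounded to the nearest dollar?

At 97.5% one-sided, z = 1.960.
VaR = z·σ = 1.960 × 2% = 3.920%.
On $150,000: 0.03920 × $150,000 = $5,880.

$5,880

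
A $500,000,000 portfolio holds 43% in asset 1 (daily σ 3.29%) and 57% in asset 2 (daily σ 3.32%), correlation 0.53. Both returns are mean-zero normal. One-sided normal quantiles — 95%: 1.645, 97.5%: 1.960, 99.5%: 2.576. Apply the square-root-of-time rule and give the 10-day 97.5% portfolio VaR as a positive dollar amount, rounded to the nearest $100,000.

σ_p = √(0.43²·3.29² + 0.57²·3.32² + 2·0.53·0.43·0.57·3.29·3.32) = 2.902%.
σ_{10d} = 2.902% × √10 = 9.177%.
VaR = 1.960 × 9.177% = 17.987%; on $500,000,000 that is $89,935,000.

$89,900,000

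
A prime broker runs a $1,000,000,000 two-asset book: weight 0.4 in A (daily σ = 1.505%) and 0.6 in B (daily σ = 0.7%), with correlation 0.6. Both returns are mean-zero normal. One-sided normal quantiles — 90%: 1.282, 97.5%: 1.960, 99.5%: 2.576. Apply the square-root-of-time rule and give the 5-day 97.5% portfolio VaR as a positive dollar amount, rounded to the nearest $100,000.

$40,200,000

σ_p = √(0.4²·1.505² + 0.6²·0.7² + 2·0.6·0.4·0.6·1.505·0.7) = 0.918%.
σ_{5d} = 0.918% × √5 = 2.053%.
VaR = 1.960 × 2.053% = 4.024%; on $1,000,000,000 that is $40,240,000.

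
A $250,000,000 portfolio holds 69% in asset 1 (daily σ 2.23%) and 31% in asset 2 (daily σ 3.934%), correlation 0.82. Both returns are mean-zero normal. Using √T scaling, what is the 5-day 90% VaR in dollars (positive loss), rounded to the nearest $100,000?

$18,900,000

σ_p = √(0.69²·2.23² + 0.31²·3.934² + 2·0.82·0.69·0.31·2.23·3.934) = 2.633%.
σ_{5d} = 2.633% × √5 = 5.888%.
z(90%) = 1.282.
VaR = 1.282 × 5.888% = 7.548%; on $250,000,000 that is $18,870,000.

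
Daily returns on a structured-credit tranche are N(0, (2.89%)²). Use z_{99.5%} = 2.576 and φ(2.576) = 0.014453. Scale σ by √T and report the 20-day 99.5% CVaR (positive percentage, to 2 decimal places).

37.36%

σ_{20d} = 2.89% × √20 = 12.924%.
ES multiplier = φ(z)/(1−α) = 0.014453/0.005 = 2.891.
ES = 12.924% × 2.891 = 37.363%.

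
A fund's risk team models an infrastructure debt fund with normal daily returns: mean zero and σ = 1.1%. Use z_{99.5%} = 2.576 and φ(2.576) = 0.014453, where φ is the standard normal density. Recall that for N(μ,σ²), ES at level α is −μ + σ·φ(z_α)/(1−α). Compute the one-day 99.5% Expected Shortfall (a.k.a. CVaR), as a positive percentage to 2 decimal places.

3.18%

Tail multiplier: φ(z)/(1−α) = 0.014453 / 0.005 = 2.891.
ES = 1.1% × 2.891 = 3.180%.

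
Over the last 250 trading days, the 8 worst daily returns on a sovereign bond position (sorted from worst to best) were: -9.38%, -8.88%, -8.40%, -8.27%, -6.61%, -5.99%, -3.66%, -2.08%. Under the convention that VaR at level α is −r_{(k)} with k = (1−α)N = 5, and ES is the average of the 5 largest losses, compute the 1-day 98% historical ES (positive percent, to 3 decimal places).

The 5 worst returns sum to -41.54%.
ES = −(-41.54%) / 5 = 8.308%.

8.308%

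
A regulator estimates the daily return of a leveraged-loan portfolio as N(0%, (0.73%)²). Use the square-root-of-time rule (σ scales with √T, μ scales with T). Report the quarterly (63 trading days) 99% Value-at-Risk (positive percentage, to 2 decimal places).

13.48%

At 99%, z = 2.326.
σ_{63d} = 0.73% × √63 = 5.794%.
VaR = 2.326 × 5.794% = 13.477%.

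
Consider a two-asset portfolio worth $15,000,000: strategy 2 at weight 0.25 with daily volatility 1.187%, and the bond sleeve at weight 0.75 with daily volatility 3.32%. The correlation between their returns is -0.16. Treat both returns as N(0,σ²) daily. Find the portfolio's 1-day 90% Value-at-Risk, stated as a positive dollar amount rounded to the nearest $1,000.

σ_p² = 0.25²·1.187² + 0.75²·3.32² + 2·-0.16·0.25·0.75·1.187·3.32 = 6.0517 (%²).
σ_p = √6.0517 = 2.460%.
At 90%, z = 1.282.
VaR = 1.282 × 2.460% = 3.154%; on $15,000,000 that is $473,100.

$473,000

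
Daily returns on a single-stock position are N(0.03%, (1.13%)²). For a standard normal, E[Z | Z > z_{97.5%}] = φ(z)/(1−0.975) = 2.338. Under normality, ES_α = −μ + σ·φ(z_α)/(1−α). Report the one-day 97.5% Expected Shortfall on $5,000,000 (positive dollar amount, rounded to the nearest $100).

ES = −(0.03%) + 1.13% × 2.338 = 2.612%.
On $5,000,000: 0.02612 × $5,000,000 = $130,600.

$130,600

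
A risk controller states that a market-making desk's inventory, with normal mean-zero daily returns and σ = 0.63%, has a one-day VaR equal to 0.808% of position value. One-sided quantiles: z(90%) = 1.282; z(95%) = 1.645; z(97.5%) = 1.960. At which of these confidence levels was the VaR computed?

Implied z = VaR/σ = 0.808 / 0.63 = 1.283.
This matches z(90%) = 1.282.

90%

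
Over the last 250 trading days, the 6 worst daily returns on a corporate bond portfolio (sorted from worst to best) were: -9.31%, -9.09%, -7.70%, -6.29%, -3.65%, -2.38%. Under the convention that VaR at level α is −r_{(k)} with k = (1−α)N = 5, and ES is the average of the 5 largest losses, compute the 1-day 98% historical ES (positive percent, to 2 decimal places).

7.21%

The 5 worst returns sum to -36.04%.
ES = −(-36.04%) / 5 = 7.208% ≈ 7.21%.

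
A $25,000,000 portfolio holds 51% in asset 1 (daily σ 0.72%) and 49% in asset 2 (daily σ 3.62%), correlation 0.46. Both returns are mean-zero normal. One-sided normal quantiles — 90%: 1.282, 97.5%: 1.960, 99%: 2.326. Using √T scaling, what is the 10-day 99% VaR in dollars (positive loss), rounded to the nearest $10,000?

σ_p = √(0.51²·0.72² + 0.49²·3.62² + 2·0.46·0.51·0.49·0.72·3.62) = 1.970%.
σ_{10d} = 1.970% × √10 = 6.230%.
VaR = 2.326 × 6.230% = 14.491%; on $25,000,000 that is $3,622,750.

$3,620,000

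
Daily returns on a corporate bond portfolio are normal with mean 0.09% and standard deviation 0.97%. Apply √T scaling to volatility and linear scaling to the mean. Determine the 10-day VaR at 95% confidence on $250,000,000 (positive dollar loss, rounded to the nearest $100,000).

$10,400,000

At 95%, z = 1.645.
σ_{10d} = 0.97% × √10 = 3.067%; μ_{10d} = 10 × 0.09% = 0.900%.
VaR = −(0.900%) + 1.645 × 3.067% = 4.145%.
On $250,000,000: 0.04145 × $250,000,000 = $10,362,500.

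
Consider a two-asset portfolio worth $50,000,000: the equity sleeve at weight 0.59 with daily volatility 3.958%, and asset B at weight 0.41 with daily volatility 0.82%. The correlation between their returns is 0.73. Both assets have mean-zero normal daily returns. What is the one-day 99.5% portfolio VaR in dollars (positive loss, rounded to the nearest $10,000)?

$3,340,000

σ_p² = 0.59²·3.958² + 0.41²·0.82² + 2·0.73·0.59·0.41·3.958·0.82 = 6.7125 (%²).
σ_p = √6.7125 = 2.591%.
At 99.5%, z = 2.576.
VaR = 2.576 × 2.591% = 6.674%; on $50,000,000 that is $3,337,000.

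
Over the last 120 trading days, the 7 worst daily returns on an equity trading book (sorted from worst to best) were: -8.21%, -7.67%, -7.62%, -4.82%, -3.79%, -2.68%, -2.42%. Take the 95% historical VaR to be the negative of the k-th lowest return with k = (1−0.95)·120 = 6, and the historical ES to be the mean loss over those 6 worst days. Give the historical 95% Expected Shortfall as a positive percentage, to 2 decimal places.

5.80%

The 6 worst returns sum to -34.79%.
ES = −(-34.79%) / 6 = 5.7983…% ≈ 5.80%.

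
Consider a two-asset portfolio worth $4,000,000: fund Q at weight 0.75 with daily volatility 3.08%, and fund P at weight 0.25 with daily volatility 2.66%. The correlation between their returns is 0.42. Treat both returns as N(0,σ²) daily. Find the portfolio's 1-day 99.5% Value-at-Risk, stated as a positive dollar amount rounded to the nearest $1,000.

σ_p² = 0.75²·3.08² + 0.25²·2.66² + 2·0.42·0.75·0.25·3.08·2.66 = 7.0687 (%²).
σ_p = √7.0687 = 2.659%.
At 99.5%, z = 2.576.
VaR = 2.576 × 2.659% = 6.850%; on $4,000,000 that is $274,000.

$274,000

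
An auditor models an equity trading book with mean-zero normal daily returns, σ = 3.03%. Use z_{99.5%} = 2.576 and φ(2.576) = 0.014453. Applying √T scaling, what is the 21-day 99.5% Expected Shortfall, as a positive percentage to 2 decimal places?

σ_{21d} = 3.03% × √21 = 13.885%.
ES multiplier = φ(z)/(1−α) = 0.014453/0.005 = 2.891.
ES = 13.885% × 2.891 = 40.142%.

40.14%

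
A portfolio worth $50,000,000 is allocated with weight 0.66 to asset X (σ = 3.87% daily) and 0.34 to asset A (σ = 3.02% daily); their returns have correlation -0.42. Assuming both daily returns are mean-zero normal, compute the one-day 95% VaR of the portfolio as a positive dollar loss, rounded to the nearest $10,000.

σ_p² = 0.66²·3.87² + 0.34²·3.02² + 2·-0.42·0.66·0.34·3.87·3.02 = 5.3752 (%²).
σ_p = √5.3752 = 2.318%.
At 95%, z = 1.645.
VaR = 1.645 × 2.318% = 3.813%; on $50,000,000 that is $1,906,500.

$1,910,000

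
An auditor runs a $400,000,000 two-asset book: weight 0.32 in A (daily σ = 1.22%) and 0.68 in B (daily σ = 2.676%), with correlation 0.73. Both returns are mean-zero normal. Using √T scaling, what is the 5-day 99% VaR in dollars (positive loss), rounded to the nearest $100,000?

σ_p = √(0.32²·1.22² + 0.68²·2.676² + 2·0.73·0.32·0.68·1.22·2.676) = 2.122%.
σ_{5d} = 2.122% × √5 = 4.745%.
z(99%) = 2.326.
VaR = 2.326 × 4.745% = 11.037%; on $400,000,000 that is $44,148,000.

$44,100,000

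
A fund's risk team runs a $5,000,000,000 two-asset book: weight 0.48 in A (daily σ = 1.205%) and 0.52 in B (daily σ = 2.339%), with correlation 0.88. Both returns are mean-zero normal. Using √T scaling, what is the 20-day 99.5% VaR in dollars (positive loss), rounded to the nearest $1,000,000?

$1,006,000,000

σ_p = √(0.48²·1.205² + 0.52²·2.339² + 2·0.88·0.48·0.52·1.205·2.339) = 1.747%.
σ_{20d} = 1.747% × √20 = 7.813%.
z(99.5%) = 2.576.
VaR = 2.576 × 7.813% = 20.126%; on $5,000,000,000 that is $1,006,300,000.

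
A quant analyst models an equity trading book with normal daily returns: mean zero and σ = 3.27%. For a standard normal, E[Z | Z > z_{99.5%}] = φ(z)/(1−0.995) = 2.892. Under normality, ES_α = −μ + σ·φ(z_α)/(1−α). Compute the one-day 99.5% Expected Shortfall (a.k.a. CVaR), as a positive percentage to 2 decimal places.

ES = 3.27% × 2.892 = 9.457%.

9.46%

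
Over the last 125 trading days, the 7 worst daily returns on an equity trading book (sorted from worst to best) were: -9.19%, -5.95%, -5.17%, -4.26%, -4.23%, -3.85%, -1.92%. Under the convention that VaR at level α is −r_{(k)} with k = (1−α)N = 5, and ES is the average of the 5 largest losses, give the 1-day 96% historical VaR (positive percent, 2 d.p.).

k = 5; the 5th lowest return is -4.23%, so VaR = 4.23%.

4.23%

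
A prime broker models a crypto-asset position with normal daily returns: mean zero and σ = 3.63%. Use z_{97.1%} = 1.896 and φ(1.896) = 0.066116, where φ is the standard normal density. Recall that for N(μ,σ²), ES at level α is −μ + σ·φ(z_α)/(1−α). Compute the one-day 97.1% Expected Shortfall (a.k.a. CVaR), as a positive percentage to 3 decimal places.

8.276%

Tail multiplier: φ(z)/(1−α) = 0.066116 / 0.029 = 2.280.
ES = 3.63% × 2.280 = 8.276%.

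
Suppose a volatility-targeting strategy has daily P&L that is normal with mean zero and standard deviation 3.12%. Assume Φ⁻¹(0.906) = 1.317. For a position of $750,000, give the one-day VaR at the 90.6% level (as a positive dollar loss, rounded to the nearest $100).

$30,800

VaR = z·σ = 1.317 × 3.12% = 4.109%.
On $750,000: 0.04109 × $750,000 = $30,818.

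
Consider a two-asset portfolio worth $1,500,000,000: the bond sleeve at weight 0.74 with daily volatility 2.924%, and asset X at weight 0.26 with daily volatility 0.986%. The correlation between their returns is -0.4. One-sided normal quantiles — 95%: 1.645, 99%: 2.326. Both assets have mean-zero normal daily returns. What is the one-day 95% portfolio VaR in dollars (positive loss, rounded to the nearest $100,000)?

σ_p² = 0.74²·2.924² + 0.26²·0.986² + 2·-0.4·0.74·0.26·2.924·0.986 = 4.3038 (%²).
σ_p = √4.3038 = 2.075%.
VaR = 1.645 × 2.075% = 3.413%; on $1,500,000,000 that is $51,195,000.

$51,200,000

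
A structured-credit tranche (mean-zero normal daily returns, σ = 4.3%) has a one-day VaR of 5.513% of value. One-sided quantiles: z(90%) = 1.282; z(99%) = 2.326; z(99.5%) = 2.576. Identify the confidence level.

Implied z = VaR/σ = 5.513 / 4.3 = 1.282.
This matches z(90%) = 1.282.

90%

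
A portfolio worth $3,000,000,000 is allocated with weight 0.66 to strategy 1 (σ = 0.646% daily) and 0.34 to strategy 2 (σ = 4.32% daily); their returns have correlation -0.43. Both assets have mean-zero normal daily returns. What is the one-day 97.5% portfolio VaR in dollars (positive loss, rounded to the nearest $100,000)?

$78,900,000

σ_p² = 0.66²·0.646² + 0.34²·4.32² + 2·-0.43·0.66·0.34·0.646·4.32 = 1.8006 (%²).
σ_p = √1.8006 = 1.342%.
At 97.5%, z = 1.960.
VaR = 1.960 × 1.342% = 2.630%; on $3,000,000,000 that is $78,900,000.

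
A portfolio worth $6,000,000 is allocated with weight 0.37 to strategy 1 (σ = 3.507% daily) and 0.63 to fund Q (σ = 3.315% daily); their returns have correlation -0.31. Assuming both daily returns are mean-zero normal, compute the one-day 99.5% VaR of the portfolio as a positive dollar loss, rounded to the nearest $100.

$322,900

σ_p² = 0.37²·3.507² + 0.63²·3.315² + 2·-0.31·0.37·0.63·3.507·3.315 = 4.3652 (%²).
σ_p = √4.3652 = 2.089%.
At 99.5%, z = 2.576.
VaR = 2.576 × 2.089% = 5.381%; on $6,000,000 that is $322,860.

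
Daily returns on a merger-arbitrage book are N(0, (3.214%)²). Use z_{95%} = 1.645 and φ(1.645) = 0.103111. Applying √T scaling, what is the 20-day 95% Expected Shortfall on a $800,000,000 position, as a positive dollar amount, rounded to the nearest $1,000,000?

σ_{20d} = 3.214% × √20 = 14.373%.
ES multiplier = φ(z)/(1−α) = 0.103111/0.05 = 2.062.
ES = 14.373% × 2.062 = 29.637%; on $800,000,000: $237,096,000.

$237,000,000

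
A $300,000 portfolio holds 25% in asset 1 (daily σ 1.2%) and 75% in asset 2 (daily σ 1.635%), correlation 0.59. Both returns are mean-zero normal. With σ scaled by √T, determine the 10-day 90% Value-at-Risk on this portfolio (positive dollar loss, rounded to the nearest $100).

$17,300

σ_p = √(0.25²·1.2² + 0.75²·1.635² + 2·0.59·0.25·0.75·1.2·1.635) = 1.424%.
σ_{10d} = 1.424% × √10 = 4.503%.
z(90%) = 1.282.
VaR = 1.282 × 4.503% = 5.773%; on $300,000 that is $17,319.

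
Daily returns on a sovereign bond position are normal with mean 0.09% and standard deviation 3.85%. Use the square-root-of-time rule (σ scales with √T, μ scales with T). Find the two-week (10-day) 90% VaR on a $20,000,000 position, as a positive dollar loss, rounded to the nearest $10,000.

At 90%, z = 1.282.
σ_{10d} = 3.85% × √10 = 12.175%; μ_{10d} = 10 × 0.09% = 0.900%.
VaR = −(0.900%) + 1.282 × 12.175% = 14.708%.
On $20,000,000: 0.14708 × $20,000,000 = $2,941,600.

$2,940,000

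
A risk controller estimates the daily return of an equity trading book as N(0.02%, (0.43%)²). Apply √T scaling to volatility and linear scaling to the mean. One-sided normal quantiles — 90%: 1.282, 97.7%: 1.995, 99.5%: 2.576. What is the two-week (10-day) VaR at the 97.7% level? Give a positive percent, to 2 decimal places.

2.51%

σ_{10d} = 0.43% × √10 = 1.360%; μ_{10d} = 10 × 0.02% = 0.200%.
VaR = −(0.200%) + 1.995 × 1.360% = 2.513%.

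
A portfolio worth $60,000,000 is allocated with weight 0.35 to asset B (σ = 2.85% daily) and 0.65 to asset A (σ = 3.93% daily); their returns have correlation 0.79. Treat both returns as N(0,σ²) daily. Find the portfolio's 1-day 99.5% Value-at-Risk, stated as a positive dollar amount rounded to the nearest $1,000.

σ_p² = 0.35²·2.85² + 0.65²·3.93² + 2·0.79·0.35·0.65·2.85·3.93 = 11.5465 (%²).
σ_p = √11.5465 = 3.398%.
At 99.5%, z = 2.576.
VaR = 2.576 × 3.398% = 8.753%; on $60,000,000 that is $5,251,800.

$5,252,000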